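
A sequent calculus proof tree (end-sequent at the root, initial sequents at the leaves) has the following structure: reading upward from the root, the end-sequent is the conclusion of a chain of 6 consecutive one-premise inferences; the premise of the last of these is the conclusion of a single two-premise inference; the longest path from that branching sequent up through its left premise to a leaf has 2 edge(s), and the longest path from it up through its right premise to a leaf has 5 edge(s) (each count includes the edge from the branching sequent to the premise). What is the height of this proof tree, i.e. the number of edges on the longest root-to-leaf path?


Longest path through the left premise: 2 edges (measured from the branching sequent)
Longest path through the right premise: 5 edges
Height of the subtree rooted at the branching sequent: max(2, 5) = 5
The branching sequent sits 6 edges above the root (the chain of one-premise inferences), so height = 5 + 6 = 11

11


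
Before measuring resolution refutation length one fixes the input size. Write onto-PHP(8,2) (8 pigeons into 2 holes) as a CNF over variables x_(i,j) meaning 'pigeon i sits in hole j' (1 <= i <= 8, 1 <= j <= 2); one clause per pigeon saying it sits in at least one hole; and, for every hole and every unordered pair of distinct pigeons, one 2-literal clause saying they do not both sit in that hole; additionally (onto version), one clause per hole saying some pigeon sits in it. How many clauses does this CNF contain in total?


onto-PHP(8,2): 8 pigeons, 2 holes, 8*2 = 16 variables.
- pigeon clauses: one per pigeon -> 8 clauses
- hole clauses: 2 holes * C(8,2) = 2 * 28 -> 56 clauses
- onto clauses: one per hole -> 2 clauses
Total clauses = 8 + 56 + 2 = 66

66


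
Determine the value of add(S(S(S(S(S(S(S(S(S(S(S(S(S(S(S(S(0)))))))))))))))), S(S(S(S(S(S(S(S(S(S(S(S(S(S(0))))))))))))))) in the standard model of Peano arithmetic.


add(S^16(0), S^14(0)):
S^16(0) = 16
S^14(0) = 14
16 + 14 = 30

30


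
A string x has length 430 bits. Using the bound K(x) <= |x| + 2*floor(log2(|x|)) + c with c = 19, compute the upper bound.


floor(log2(430)) = 8
2 * 8 = 16
K(x) <= 430 + 16 + 19 = 465

465


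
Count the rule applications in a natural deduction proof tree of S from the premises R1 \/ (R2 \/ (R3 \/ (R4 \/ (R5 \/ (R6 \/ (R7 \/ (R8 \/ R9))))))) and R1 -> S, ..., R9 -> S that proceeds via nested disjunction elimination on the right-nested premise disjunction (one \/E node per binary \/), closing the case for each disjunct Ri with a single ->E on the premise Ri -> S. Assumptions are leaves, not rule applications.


The premise R1 \/ (R2 \/ (R3 \/ (R4 \/ (R5 \/ (R6 \/ (R7 \/ (R8 \/ R9))))))) contains 9 disjuncts, hence 8 binary \/ connectives.
- Each binary \/ is eliminated once: 8 \/E nodes.
- Each of the 9 cases Ri derives S by one ->E with Ri -> S: 9 ->E nodes.
Total = 8 + 9 = 17

17


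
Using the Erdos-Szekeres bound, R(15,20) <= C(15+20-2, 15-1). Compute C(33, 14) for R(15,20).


R(15,20) <= C(15+20-2, 15-1) = C(33, 14)
C(33, 14) = 33! / (14! * 19!)
= 818809200

818809200


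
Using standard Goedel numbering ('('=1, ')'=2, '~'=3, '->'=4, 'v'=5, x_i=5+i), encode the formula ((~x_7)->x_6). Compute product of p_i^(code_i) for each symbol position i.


Formula: ((~x_7)->x_6)
Symbol codes: [1, 1, 3, 12, 2, 4, 11, 2]
Primes: [2, 3, 5, 7, 11, 13, 17, 19]
p_1^1 = 2^1 = 2
p_2^1 = 3^1 = 3
p_3^3 = 5^3 = 125
p_4^12 = 7^12 = 13841287201
p_5^2 = 11^2 = 121
p_6^4 = 13^4 = 28561
p_7^11 = 17^11 = 34271896307633
p_8^2 = 19^2 = 361
Product = 443855759998852897555289933417664750

443855759998852897555289933417664750


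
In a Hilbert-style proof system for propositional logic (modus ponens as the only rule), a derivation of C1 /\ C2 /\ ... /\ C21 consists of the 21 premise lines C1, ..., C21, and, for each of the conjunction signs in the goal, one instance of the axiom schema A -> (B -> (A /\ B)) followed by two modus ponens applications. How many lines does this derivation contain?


Conjoining 21 premises:
- 21 premise lines
- the goal has 20 conjunction signs; each costs 1 axiom instance + 2 MP = 3 lines: 3 * 20 = 60
Total = 21 + 60 = 81 lines.

81


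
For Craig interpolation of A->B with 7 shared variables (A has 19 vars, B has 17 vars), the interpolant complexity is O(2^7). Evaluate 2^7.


Shared atoms = 7
Craig interpolant size bound = 2^7
= 128

128


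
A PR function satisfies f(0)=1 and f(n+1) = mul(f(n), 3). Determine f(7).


f(0) = 1
f(1) = mul(f(0), 3) = mul(1, 3) = 3
f(2) = mul(f(1), 3) = mul(3, 3) = 9
f(3) = mul(f(2), 3) = mul(9, 3) = 27
f(4) = mul(f(3), 3) = mul(27, 3) = 81
f(5) = mul(f(4), 3) = mul(81, 3) = 243
f(6) = mul(f(5), 3) = mul(243, 3) = 729
f(7) = mul(f(6), 3) = mul(729, 3) = 2187


2187


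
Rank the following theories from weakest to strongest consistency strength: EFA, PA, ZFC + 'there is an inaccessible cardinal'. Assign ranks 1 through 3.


Ordering by consistency strength:
1. EFA
2. PA
3. ZFC + 'there is an inaccessible cardinal'


EFA=1, PA=2, ZFC + 'there is an inaccessible cardinal'=3


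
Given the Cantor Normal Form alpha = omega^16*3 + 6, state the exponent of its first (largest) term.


CNF: omega^16*3 + 6
The leading term is omega^16*3, which has exponent 16.

16


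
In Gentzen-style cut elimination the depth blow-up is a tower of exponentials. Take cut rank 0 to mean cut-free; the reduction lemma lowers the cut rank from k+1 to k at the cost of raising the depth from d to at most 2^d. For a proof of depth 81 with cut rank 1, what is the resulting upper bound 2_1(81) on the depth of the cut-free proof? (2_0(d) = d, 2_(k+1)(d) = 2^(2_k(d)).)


Each rank reduction sends depth d to at most 2^d; cut rank r needs r reductions.
2_0(81) = 81
2_1(81) = 2^81 = 2417851639229258349412352
Cut-free depth bound = 2417851639229258349412352

2417851639229258349412352


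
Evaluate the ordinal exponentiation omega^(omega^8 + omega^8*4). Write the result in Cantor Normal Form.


omega^(omega^8 + omega^8*4):
Both terms of the exponent have the same exponent 8, so they merge: omega^8 + omega^8*4 = omega^8*(1+4) = omega^8*5.
omega raised to a CNF ordinal is a single CNF term: Result = omega^(omega^8*5)

omega^(omega^8*5)


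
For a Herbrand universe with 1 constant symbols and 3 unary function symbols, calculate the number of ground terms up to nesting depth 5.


Herbrand terms by depth:
Depth 0: 1 constants
Depth 1: 3 new terms (running total: 4)
Depth 2: 9 new terms (running total: 13)
Depth 3: 27 new terms (running total: 40)
Depth 4: 81 new terms (running total: 121)
Depth 5: 243 new terms (running total: 364)
Total distinct ground terms = 364

364


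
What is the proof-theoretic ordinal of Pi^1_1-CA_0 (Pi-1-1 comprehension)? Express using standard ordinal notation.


The proof-theoretic ordinal of Pi^1_1-CA_0 (Pi-1-1 comprehension) is a standard result in ordinal analysis.
This ordinal is the supremum of order types of primitive recursive well-orderings
that the theory can prove to be well-ordered.
For Pi^1_1-CA_0 (Pi-1-1 comprehension), the proof-theoretic ordinal is psi_0(Omega_omega).

psi_0(Omega_omega)


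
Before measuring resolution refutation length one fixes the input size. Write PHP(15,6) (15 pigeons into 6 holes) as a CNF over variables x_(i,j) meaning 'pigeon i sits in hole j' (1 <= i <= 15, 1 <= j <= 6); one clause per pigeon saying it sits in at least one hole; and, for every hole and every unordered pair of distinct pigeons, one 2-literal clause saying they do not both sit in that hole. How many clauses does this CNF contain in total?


PHP(15,6): 15 pigeons, 6 holes, 15*6 = 90 variables.
- pigeon clauses: one per pigeon -> 15 clauses
- hole clauses: 6 holes * C(15,2) = 6 * 105 -> 630 clauses
Total clauses = 15 + 630 = 645

645


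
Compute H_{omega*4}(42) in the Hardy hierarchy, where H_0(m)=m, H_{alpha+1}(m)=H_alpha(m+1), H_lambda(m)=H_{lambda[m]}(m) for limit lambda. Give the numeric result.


H_{omega*4}(42):
For the Hardy hierarchy, H_{omega*k}(n) = 2^k * n.
2^4 = 16.
16 * 42 = 672

672


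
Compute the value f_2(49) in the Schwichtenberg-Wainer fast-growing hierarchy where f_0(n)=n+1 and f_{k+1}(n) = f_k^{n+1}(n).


f_2(49) = f_1^50(49)
f_1(m) = 2m + 1.
Iterating: f_1^k(n) = 2^k*(n+1) - 1.
f_2(49) = 2^50*(49+1) - 1 = 1125899906842624*50 - 1 = 56294995342131199

56294995342131199


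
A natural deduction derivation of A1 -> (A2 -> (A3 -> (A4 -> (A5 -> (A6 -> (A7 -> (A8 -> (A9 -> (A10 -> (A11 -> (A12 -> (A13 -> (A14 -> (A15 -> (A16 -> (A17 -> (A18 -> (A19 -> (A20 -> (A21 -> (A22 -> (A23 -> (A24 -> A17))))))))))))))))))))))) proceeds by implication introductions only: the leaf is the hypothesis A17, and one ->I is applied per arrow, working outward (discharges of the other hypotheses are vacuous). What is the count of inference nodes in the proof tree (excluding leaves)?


The formula has 24 arrows (->); its innermost consequent A17 is one of the antecedents,
so the proof starts from the hypothesis leaf A17 (not a rule application) and closes one arrow per ->I.
Building A1 -> (A2 -> (A3 -> (A4 -> (A5 -> (A6 -> (A7 -> (A8 -> (A9 -> (A10 -> (A11 -> (A12 -> (A13 -> (A14 -> (A15 -> (A16 -> (A17 -> (A18 -> (A19 -> (A20 -> (A21 -> (A22 -> (A23 -> (A24 -> A17))))))))))))))))))))))) therefore takes 24 nested implication introductions.
Total inference nodes = 24

24


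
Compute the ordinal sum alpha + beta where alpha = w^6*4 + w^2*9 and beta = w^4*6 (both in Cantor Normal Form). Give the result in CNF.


Ordinal addition (w^6*4 + w^2*9) + w^4*6:
alpha's leading term has exponent 6 > beta's exponent 4, so it survives.
alpha's tail term has exponent 2 < beta's exponent 4, so it is absorbed by beta.
In ordinal addition, any term followed by a strictly larger-exponent term is absorbed.
Result = w^6*4 + w^4*6

w^6*4 + w^4*6


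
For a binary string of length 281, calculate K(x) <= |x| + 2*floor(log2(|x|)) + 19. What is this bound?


floor(log2(281)) = 8
2 * 8 = 16
K(x) <= 281 + 16 + 19 = 316

316


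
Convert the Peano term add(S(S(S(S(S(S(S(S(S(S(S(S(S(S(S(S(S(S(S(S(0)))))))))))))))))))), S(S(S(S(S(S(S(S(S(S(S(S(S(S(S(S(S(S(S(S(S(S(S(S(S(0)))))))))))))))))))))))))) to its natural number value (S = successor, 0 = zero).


add(S^20(0), S^25(0)):
S^20(0) = 20
S^25(0) = 25
20 + 25 = 45

45


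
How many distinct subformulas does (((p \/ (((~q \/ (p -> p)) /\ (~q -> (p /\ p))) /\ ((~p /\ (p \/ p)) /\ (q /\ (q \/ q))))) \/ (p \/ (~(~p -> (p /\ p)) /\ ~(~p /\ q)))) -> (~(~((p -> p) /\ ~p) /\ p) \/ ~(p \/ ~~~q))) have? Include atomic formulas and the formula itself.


Formula: (((p \/ (((~q \/ (p -> p)) /\ (~q -> (p /\ p))) /\ ((~p /\ (p \/ p)) /\ (q /\ (q \/ q))))) \/ (p \/ (~(~p -> (p /\ p)) /\ ~(~p /\ q)))) -> (~(~((p -> p) /\ ~p) /\ p) \/ ~(p \/ ~~~q)))
Subformulas found:
  1. p
  2. q
  3. ~p
  4. ~q
  5. ~~q
  6. ~~~q
  7. (p -> p)
  8. (p \/ p)
  9. (p /\ p)
  10. (q \/ q)
  11. (~p /\ q)
  12. ~(~p /\ q)
  13. (p \/ ~~~q)
  14. ~(p \/ ~~~q)
  15. (q /\ (q \/ q))
  16. (~p -> (p /\ p))
  17. (~q \/ (p -> p))
  18. (~p /\ (p \/ p))
  19. (~q -> (p /\ p))
  20. ((p -> p) /\ ~p)
  21. ~(~p -> (p /\ p))
  22. ~((p -> p) /\ ~p)
  23. (~((p -> p) /\ ~p) /\ p)
  24. ~(~((p -> p) /\ ~p) /\ p)
  25. (~(~p -> (p /\ p)) /\ ~(~p /\ q))
  26. ((~p /\ (p \/ p)) /\ (q /\ (q \/ q)))
  27. ((~q \/ (p -> p)) /\ (~q -> (p /\ p)))
  28. (p \/ (~(~p -> (p /\ p)) /\ ~(~p /\ q)))
  29. (~(~((p -> p) /\ ~p) /\ p) \/ ~(p \/ ~~~q))
  30. (((~q \/ (p -> p)) /\ (~q -> (p /\ p))) /\ ((~p /\ (p \/ p)) /\ (q /\ (q \/ q))))
  31. (p \/ (((~q \/ (p -> p)) /\ (~q -> (p /\ p))) /\ ((~p /\ (p \/ p)) /\ (q /\ (q \/ q)))))
  32. ((p \/ (((~q \/ (p -> p)) /\ (~q -> (p /\ p))) /\ ((~p /\ (p \/ p)) /\ (q /\ (q \/ q))))) \/ (p \/ (~(~p -> (p /\ p)) /\ ~(~p /\ q))))
  33. (((p \/ (((~q \/ (p -> p)) /\ (~q -> (p /\ p))) /\ ((~p /\ (p \/ p)) /\ (q /\ (q \/ q))))) \/ (p \/ (~(~p -> (p /\ p)) /\ ~(~p /\ q)))) -> (~(~((p -> p) /\ ~p) /\ p) \/ ~(p \/ ~~~q)))
Total distinct subformulas = 33

33


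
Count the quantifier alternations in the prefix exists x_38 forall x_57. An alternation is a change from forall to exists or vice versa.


Walk the prefix and count type changes:
  position 1: exists -> forall <-- alternation
Total alternations = 1

1


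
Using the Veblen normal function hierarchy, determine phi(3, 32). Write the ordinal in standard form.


phi(3, 32):
phi(3, beta) = eta_beta (the beta-th eta number, fixed point of zeta).
phi(3, 32) = eta_32

eta_32


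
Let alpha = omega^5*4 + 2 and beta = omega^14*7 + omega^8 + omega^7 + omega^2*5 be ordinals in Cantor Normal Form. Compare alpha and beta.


Compare term by term from highest exponent:
alpha = omega^5*4 + 2
beta = omega^14*7 + omega^8 + omega^7 + omega^2*5
Term 1: alpha has omega^5*4, beta has omega^14*7
Term 2: alpha has omega^0*2, beta has omega^8*1
Term 3: alpha has omega^0*0, beta has omega^7*1
Term 4: alpha has omega^0*0, beta has omega^2*5
Result: alpha < beta

alpha < beta


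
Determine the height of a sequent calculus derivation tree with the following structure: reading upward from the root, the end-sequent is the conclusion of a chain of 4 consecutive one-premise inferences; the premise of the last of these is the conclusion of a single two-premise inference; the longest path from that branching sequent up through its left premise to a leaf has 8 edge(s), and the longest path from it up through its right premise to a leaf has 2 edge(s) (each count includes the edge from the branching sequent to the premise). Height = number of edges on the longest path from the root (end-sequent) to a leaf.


Longest path through the left premise: 8 edges (measured from the branching sequent)
Longest path through the right premise: 2 edges
Height of the subtree rooted at the branching sequent: max(8, 2) = 8
The branching sequent sits 4 edges above the root (the chain of one-premise inferences), so height = 8 + 4 = 12

12


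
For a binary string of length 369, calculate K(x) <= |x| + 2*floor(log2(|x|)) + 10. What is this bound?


floor(log2(369)) = 8
2 * 8 = 16
K(x) <= 369 + 16 + 10 = 395

395


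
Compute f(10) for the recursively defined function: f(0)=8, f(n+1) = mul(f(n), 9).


f(0) = 8
f(1) = mul(f(0), 9) = mul(8, 9) = 72
f(2) = mul(f(1), 9) = mul(72, 9) = 648
f(3) = mul(f(2), 9) = mul(648, 9) = 5832
f(4) = mul(f(3), 9) = mul(5832, 9) = 52488
f(5) = mul(f(4), 9) = mul(52488, 9) = 472392
f(6) = mul(f(5), 9) = mul(472392, 9) = 4251528
f(7) = mul(f(6), 9) = mul(4251528, 9) = 38263752
f(8) = mul(f(7), 9) = mul(38263752, 9) = 344373768
f(9) = mul(f(8), 9) = mul(344373768, 9) = 3099363912
f(10) = mul(f(9), 9) = mul(3099363912, 9) = 27894275208


27894275208


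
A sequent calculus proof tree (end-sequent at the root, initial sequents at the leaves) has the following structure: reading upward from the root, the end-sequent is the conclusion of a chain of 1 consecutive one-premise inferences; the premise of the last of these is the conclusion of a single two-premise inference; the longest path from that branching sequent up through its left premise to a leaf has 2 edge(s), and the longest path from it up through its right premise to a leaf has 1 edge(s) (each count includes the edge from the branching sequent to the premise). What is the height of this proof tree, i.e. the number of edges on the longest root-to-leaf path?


Longest path through the left premise: 2 edges (measured from the branching sequent)
Longest path through the right premise: 1 edges
Height of the subtree rooted at the branching sequent: max(2, 1) = 2
The branching sequent sits 1 edges above the root (the chain of one-premise inferences), so height = 2 + 1 = 3

3


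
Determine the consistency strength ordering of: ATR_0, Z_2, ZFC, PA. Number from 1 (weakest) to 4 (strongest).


Ordering by consistency strength:
1. PA
2. ATR_0
3. Z_2
4. ZFC


ATR_0=2, Z_2=3, ZFC=4, PA=1


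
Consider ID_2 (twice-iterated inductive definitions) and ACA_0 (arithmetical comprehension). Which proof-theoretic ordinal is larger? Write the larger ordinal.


Proof-theoretic ordinal of ID_2 (twice-iterated inductive definitions): psi_0(epsilon_{Omega_2+1})
Proof-theoretic ordinal of ACA_0 (arithmetical comprehension): epsilon_0
Comparing: epsilon_0 < psi_0(epsilon_{Omega_2+1}).
The larger ordinal is psi_0(epsilon_{Omega_2+1}) (from ID_2 (twice-iterated inductive definitions)).

psi_0(epsilon_{Omega_2+1})


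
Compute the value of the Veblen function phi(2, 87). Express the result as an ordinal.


phi(2, 87):
phi(2, beta) = zeta_beta (the beta-th zeta number, fixed point of epsilon).
phi(2, 87) = zeta_87

zeta_87


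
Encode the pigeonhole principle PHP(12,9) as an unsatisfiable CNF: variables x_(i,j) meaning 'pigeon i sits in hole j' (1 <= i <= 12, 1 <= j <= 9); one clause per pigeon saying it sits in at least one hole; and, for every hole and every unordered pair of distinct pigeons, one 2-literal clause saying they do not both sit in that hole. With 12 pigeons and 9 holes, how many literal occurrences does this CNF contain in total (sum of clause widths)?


PHP(12,9): 12 pigeons, 9 holes, 12*9 = 108 variables.
- pigeon clauses: one per pigeon -> 12 clauses of width 9 -> 108 literals
- hole clauses: 9 holes * C(12,2) = 9 * 66 -> 594 clauses of width 2 -> 1188 literals
Total literal occurrences = 108 + 1188 = 1296

1296


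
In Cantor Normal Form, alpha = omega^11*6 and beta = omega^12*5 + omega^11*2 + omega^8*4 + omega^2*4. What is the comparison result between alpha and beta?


Compare term by term from highest exponent:
alpha = omega^11*6
beta = omega^12*5 + omega^11*2 + omega^8*4 + omega^2*4
Term 1: alpha has omega^11*6, beta has omega^12*5
Term 2: alpha has omega^0*0, beta has omega^11*2
Term 3: alpha has omega^0*0, beta has omega^8*4
Term 4: alpha has omega^0*0, beta has omega^2*4
Result: alpha < beta

alpha < beta


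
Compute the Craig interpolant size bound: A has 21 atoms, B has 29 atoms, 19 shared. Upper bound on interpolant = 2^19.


Shared atoms = 19
Craig interpolant size bound = 2^19
= 524288

524288


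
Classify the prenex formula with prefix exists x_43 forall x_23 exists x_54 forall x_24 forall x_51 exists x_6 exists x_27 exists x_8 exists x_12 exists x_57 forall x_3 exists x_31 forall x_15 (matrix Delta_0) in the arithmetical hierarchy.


Leading quantifier is exists, so the class is Sigma.
Number of quantifier blocks = alternations + 1 = 7 + 1 = 8.
Classification: Sigma_8

Sigma_8


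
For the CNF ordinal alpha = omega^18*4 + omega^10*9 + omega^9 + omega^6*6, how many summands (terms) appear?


CNF: omega^18*4 + omega^10*9 + omega^9 + omega^6*6
Count the summands separated by '+':
  term 1: omega^18*4
  term 2: omega^10*9
  term 3: omega^9
  term 4: omega^6*6
Total terms = 4

4


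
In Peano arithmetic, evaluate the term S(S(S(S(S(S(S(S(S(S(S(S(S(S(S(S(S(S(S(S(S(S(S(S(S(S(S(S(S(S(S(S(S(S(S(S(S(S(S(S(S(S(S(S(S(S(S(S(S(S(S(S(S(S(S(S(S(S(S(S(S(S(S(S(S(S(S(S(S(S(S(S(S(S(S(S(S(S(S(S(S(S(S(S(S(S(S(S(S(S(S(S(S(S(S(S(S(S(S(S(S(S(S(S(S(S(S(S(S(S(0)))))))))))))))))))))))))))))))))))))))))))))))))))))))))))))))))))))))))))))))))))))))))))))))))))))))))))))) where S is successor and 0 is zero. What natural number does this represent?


Counting successors applied to 0:
110 applications of S to 0 = 110

110


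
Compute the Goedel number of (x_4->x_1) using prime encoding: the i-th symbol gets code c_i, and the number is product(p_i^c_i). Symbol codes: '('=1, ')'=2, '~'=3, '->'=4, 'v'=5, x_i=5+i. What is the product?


Formula: (x_4->x_1)
Symbol codes: [1, 9, 4, 6, 2]
Primes: [2, 3, 5, 7, 11]
p_1^1 = 2^1 = 2
p_2^9 = 3^9 = 19683
p_3^4 = 5^4 = 625
p_4^6 = 7^6 = 117649
p_5^2 = 11^2 = 121
Product = 350247396633750

350247396633750


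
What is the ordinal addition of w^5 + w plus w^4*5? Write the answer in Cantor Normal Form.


Ordinal addition (w^5 + w) + w^4*5:
alpha's leading term has exponent 5 > beta's exponent 4, so it survives.
alpha's tail term has exponent 1 < beta's exponent 4, so it is absorbed by beta.
In ordinal addition, any term followed by a strictly larger-exponent term is absorbed.
Result = w^5 + w^4*5

w^5 + w^4*5


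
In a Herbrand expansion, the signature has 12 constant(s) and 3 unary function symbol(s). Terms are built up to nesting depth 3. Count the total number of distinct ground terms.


Herbrand terms by depth:
Depth 0: 12 constants
Depth 1: 36 new terms (running total: 48)
Depth 2: 108 new terms (running total: 156)
Depth 3: 324 new terms (running total: 480)
Total distinct ground terms = 480

480


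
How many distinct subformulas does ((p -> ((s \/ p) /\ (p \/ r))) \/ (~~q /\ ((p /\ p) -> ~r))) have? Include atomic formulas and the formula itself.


Formula: ((p -> ((s \/ p) /\ (p \/ r))) \/ (~~q /\ ((p /\ p) -> ~r)))
Subformulas found:
  1. q
  2. s
  3. r
  4. p
  5. ~q
  6. ~r
  7. ~~q
  8. (p /\ p)
  9. (s \/ p)
  10. (p \/ r)
  11. ((p /\ p) -> ~r)
  12. ((s \/ p) /\ (p \/ r))
  13. (~~q /\ ((p /\ p) -> ~r))
  14. (p -> ((s \/ p) /\ (p \/ r)))
  15. ((p -> ((s \/ p) /\ (p \/ r))) \/ (~~q /\ ((p /\ p) -> ~r)))
Total distinct subformulas = 15

15


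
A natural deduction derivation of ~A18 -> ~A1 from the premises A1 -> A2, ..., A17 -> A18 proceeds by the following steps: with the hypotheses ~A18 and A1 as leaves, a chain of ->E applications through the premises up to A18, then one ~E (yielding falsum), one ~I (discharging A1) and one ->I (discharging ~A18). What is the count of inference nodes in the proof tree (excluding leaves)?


From hypothesis A1, 17 ->E steps along the 17 premises yield A18.
~E with hypothesis ~A18 gives falsum (1 node); ~I discharging A1 gives ~A1 (1 node); ->I discharging ~A18 gives the goal (1 node).
Total = 17 + 3 = 20 inference nodes.

20


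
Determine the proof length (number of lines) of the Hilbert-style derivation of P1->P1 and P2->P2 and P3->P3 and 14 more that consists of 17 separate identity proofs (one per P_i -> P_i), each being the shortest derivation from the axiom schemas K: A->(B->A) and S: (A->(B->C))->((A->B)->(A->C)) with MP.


The shortest proof of A->A from K and S in the Hilbert calculus has exactly 5 lines:
(1) K instance A->((A->A)->A), (2) S instance, (3) MP on 1,2, (4) K instance A->(A->A), (5) MP on 3,4.
For 17 independent identities: 17 * 5 = 85 lines total.

85


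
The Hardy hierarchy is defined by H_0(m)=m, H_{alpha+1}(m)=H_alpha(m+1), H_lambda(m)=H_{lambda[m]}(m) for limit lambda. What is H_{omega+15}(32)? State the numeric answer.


H_{omega+15}(32):
Unwind the 15 successor steps: H_{omega+15}(32) = H_omega(32+15) = H_omega(47).
H_omega(m) = H_m(m) = m + m = 2m.
Result = 2 * 47 = 94

94


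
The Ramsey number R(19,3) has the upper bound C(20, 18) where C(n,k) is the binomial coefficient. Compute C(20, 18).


R(19,3) <= C(19+3-2, 19-1) = C(20, 18)
C(20, 18) = 20! / (18! * 2!)
= 190

190


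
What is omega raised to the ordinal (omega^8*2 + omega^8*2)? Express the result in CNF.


omega^(omega^8*2 + omega^8*2):
Both terms of the exponent have the same exponent 8, so they merge: omega^8*2 + omega^8*2 = omega^8*(2+2) = omega^8*4.
omega raised to a CNF ordinal is a single CNF term: Result = omega^(omega^8*4)

omega^(omega^8*4)


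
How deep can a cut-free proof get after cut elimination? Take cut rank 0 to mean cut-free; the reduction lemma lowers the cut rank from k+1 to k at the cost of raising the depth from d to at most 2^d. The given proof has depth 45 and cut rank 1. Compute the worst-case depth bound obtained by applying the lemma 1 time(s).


Each rank reduction sends depth d to at most 2^d; cut rank r needs r reductions.
2_0(45) = 45
2_1(45) = 2^45 = 35184372088832
Cut-free depth bound = 35184372088832

35184372088832


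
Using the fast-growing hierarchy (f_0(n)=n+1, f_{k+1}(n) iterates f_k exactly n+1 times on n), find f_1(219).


f_1(219) = f_0^220(219)
f_0 adds 1 each time, applied 220 times.
f_1(219) = 219 + 220 = 439

439


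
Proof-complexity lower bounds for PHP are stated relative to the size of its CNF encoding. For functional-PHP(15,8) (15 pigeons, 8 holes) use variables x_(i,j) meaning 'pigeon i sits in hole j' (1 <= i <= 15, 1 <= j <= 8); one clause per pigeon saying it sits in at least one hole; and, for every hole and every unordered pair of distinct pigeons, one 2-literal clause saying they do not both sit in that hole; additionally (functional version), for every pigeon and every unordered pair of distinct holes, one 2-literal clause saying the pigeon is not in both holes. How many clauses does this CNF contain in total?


functional-PHP(15,8): 15 pigeons, 8 holes, 15*8 = 120 variables.
- pigeon clauses: one per pigeon -> 15 clauses
- hole clauses: 8 holes * C(15,2) = 8 * 105 -> 840 clauses
- functional clauses: 15 pigeons * C(8,2) = 15 * 28 -> 420 clauses
Total clauses = 15 + 840 + 420 = 1275

1275


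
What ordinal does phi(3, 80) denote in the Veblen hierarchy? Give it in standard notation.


phi(3, 80):
phi(3, beta) = eta_beta (the beta-th eta number, fixed point of zeta).
phi(3, 80) = eta_80

eta_80


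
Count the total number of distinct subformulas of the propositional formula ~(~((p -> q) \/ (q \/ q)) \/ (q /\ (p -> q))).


Formula: ~(~((p -> q) \/ (q \/ q)) \/ (q /\ (p -> q)))
Subformulas found:
  1. q
  2. p
  3. (p -> q)
  4. (q \/ q)
  5. (q /\ (p -> q))
  6. ((p -> q) \/ (q \/ q))
  7. ~((p -> q) \/ (q \/ q))
  8. (~((p -> q) \/ (q \/ q)) \/ (q /\ (p -> q)))
  9. ~(~((p -> q) \/ (q \/ q)) \/ (q /\ (p -> q)))
Total distinct subformulas = 9

9


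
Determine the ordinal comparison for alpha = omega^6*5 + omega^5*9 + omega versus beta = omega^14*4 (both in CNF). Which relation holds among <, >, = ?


Compare term by term from highest exponent:
alpha = omega^6*5 + omega^5*9 + omega
beta = omega^14*4
Term 1: alpha has omega^6*5, beta has omega^14*4
Term 2: alpha has omega^5*9, beta has omega^0*0
Term 3: alpha has omega^1*1, beta has omega^0*0
Result: alpha < beta

alpha < beta


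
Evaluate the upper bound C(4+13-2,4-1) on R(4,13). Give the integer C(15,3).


R(4,13) <= C(4+13-2, 4-1) = C(15, 3)
C(15, 3) = 15! / (3! * 12!)
= 455

455


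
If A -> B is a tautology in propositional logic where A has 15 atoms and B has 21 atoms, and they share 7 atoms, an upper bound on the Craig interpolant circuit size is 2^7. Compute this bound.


Shared atoms = 7
Craig interpolant size bound = 2^7
= 128

128


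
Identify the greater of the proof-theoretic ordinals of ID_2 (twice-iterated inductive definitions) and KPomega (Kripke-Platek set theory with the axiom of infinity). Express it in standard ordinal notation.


Proof-theoretic ordinal of ID_2 (twice-iterated inductive definitions): psi_0(epsilon_{Omega_2+1})
Proof-theoretic ordinal of KPomega (Kripke-Platek set theory with the axiom of infinity): psi_0(epsilon_{Omega+1})
Comparing: psi_0(epsilon_{Omega+1}) < psi_0(epsilon_{Omega_2+1}).
The larger ordinal is psi_0(epsilon_{Omega_2+1}) (from ID_2 (twice-iterated inductive definitions)).

psi_0(epsilon_{Omega_2+1})


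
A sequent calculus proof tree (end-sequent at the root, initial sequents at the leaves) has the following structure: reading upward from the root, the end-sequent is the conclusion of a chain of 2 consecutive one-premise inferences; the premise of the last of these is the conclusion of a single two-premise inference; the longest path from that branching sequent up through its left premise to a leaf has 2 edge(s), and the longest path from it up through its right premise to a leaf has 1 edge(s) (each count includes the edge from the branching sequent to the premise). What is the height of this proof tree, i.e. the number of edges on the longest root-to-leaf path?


Longest path through the left premise: 2 edges (measured from the branching sequent)
Longest path through the right premise: 1 edges
Height of the subtree rooted at the branching sequent: max(2, 1) = 2
The branching sequent sits 2 edges above the root (the chain of one-premise inferences), so height = 2 + 2 = 4

4


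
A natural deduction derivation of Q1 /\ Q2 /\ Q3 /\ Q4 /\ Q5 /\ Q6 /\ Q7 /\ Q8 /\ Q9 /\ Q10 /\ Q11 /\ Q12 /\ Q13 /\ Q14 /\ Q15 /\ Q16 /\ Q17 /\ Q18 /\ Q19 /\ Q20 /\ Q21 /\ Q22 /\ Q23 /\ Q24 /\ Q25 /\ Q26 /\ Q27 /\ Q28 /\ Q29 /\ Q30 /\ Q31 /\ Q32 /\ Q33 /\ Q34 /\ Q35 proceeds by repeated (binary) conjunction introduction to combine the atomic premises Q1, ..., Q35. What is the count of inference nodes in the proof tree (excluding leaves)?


The target conjunction has 35 conjuncts, i.e. 34 binary /\ connectives.
Each conjunction-intro joins two pieces, so 35 atoms require 35-1 = 34 applications.
Total inference nodes = 34

34


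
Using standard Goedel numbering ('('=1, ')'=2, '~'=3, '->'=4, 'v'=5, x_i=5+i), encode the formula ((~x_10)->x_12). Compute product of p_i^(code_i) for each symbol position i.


Formula: ((~x_10)->x_12)
Symbol codes: [1, 1, 3, 15, 2, 4, 17, 2]
Primes: [2, 3, 5, 7, 11, 13, 17, 19]
p_1^1 = 2^1 = 2
p_2^1 = 3^1 = 3
p_3^3 = 5^3 = 125
p_4^15 = 7^15 = 4747561509943
p_5^2 = 11^2 = 121
p_6^4 = 13^4 = 28561
p_7^17 = 17^17 = 827240261886336764177
p_8^2 = 19^2 = 361
Product = 3674764468325774845307624534425881031643513250

3674764468325774845307624534425881031643513250


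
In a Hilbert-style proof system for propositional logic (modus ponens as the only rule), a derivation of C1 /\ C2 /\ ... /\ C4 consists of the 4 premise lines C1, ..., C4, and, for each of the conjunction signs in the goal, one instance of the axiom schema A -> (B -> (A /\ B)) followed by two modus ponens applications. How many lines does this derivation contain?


Conjoining 4 premises:
- 4 premise lines
- the goal has 3 conjunction signs; each costs 1 axiom instance + 2 MP = 3 lines: 3 * 3 = 9
Total = 4 + 9 = 13 lines.

13


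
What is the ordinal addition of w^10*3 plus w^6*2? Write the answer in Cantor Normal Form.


Ordinal addition w^10*3 + w^6*2:
Leading exponent of alpha (10) > leading exponent of beta (6).
Since alpha's term has higher exponent than beta's leading term,
the sum is simply alpha followed by beta.
Result = w^10*3 + w^6*2

w^10*3 + w^6*2


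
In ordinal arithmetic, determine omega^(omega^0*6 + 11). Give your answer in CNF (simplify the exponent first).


omega^(omega^0*6 + 11):
omega^0 = 1, so the exponent is 6 + 11 = 17 (finite ordinal addition).
Result = omega^17, already a single CNF term.

omega^17


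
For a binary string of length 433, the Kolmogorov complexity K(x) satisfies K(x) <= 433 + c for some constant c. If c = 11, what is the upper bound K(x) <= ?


K(x) <= |x| + c = 433 + 11 = 444

444


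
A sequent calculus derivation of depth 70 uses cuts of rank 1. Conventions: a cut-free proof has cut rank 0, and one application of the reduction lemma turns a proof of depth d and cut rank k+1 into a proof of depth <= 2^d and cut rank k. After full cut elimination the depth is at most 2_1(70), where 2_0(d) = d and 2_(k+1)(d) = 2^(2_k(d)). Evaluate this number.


Each rank reduction sends depth d to at most 2^d; cut rank r needs r reductions.
2_0(70) = 70
2_1(70) = 2^70 = 1180591620717411303424
Cut-free depth bound = 1180591620717411303424

1180591620717411303424


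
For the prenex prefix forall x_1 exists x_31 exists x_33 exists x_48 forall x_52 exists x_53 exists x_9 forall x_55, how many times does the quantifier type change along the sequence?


Walk the prefix and count type changes:
  position 1: forall -> exists <-- alternation
  position 2: exists -> exists
  position 3: exists -> exists
  position 4: exists -> forall <-- alternation
  position 5: forall -> exists <-- alternation
  position 6: exists -> exists
  position 7: exists -> forall <-- alternation
Total alternations = 4

4


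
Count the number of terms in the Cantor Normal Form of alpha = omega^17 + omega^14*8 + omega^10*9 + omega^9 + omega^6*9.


CNF: omega^17 + omega^14*8 + omega^10*9 + omega^9 + omega^6*9
Count the summands separated by '+':
  term 1: omega^17
  term 2: omega^14*8
  term 3: omega^10*9
  term 4: omega^9
  term 5: omega^6*9
Total terms = 5

5


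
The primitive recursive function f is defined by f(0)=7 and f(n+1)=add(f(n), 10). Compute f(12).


f(0) = 7
f(1) = add(f(0), 10) = add(7, 10) = 17
f(2) = add(f(1), 10) = add(17, 10) = 27
f(3) = add(f(2), 10) = add(27, 10) = 37
f(4) = add(f(3), 10) = add(37, 10) = 47
f(5) = add(f(4), 10) = add(47, 10) = 57
f(6) = add(f(5), 10) = add(57, 10) = 67
f(7) = add(f(6), 10) = add(67, 10) = 77
f(8) = add(f(7), 10) = add(77, 10) = 87
f(9) = add(f(8), 10) = add(87, 10) = 97
f(10) = add(f(9), 10) = add(97, 10) = 107
f(11) = add(f(10), 10) = add(107, 10) = 117
f(12) = add(f(11), 10) = add(117, 10) = 127


127


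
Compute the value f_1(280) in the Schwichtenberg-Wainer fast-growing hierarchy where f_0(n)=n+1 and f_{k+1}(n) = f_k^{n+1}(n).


f_1(280) = f_0^281(280)
f_0 adds 1 each time, applied 281 times.
f_1(280) = 280 + 281 = 561

561


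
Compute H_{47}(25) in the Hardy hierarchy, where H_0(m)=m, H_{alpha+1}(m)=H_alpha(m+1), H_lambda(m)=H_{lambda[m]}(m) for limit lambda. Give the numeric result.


H_47(25):
For finite ordinals k, H_k(n) = n + k (each successor step adds 1).
H_47(25) = 25 + 47 = 72

72


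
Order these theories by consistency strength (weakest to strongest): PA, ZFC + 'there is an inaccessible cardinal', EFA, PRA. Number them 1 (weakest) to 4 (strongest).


Ordering by consistency strength:
1. EFA
2. PRA
3. PA
4. ZFC + 'there is an inaccessible cardinal'


PA=3, ZFC + 'there is an inaccessible cardinal'=4, EFA=1, PRA=2


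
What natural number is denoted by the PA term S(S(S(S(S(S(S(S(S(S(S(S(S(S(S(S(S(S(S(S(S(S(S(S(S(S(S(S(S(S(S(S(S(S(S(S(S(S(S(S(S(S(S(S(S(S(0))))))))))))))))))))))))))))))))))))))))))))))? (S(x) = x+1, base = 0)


Counting successors applied to 0:
46 applications of S to 0 = 46

46


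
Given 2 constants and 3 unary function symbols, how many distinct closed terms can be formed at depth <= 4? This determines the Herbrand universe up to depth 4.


Herbrand terms by depth:
Depth 0: 2 constants
Depth 1: 6 new terms (running total: 8)
Depth 2: 18 new terms (running total: 26)
Depth 3: 54 new terms (running total: 80)
Depth 4: 162 new terms (running total: 242)
Total distinct ground terms = 242

242


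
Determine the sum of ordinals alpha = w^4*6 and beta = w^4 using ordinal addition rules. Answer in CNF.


Ordinal addition w^4*6 + w^4:
Both terms have the same exponent 4.
w^e*c + w^e*d = w^e*(c+d).
Result = w^4*(6+1) = w^4*7

w^4*7


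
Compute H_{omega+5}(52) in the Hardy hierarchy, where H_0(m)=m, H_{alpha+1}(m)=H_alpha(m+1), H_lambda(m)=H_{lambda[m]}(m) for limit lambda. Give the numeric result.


H_{omega+5}(52):
Unwind the 5 successor steps: H_{omega+5}(52) = H_omega(52+5) = H_omega(57).
H_omega(m) = H_m(m) = m + m = 2m.
Result = 2 * 57 = 114

114


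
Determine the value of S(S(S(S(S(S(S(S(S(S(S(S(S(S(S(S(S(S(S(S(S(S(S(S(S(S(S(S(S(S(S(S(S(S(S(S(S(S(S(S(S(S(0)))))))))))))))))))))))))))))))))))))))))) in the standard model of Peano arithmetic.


Counting successors applied to 0:
42 applications of S to 0 = 42

42


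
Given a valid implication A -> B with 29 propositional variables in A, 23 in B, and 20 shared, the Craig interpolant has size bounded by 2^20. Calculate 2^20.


Shared atoms = 20
Craig interpolant size bound = 2^20
= 1048576

1048576


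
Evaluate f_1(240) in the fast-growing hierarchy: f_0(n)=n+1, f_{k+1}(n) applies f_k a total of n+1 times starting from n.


f_1(240) = f_0^241(240)
f_0 adds 1 each time, applied 241 times.
f_1(240) = 240 + 241 = 481

481


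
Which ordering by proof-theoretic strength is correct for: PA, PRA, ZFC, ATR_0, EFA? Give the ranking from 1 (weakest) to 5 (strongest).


Ordering by consistency strength:
1. EFA
2. PRA
3. PA
4. ATR_0
5. ZFC


PA=3, PRA=2, ZFC=5, ATR_0=4, EFA=1


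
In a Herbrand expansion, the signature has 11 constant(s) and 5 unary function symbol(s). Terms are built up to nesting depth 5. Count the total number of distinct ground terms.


Herbrand terms by depth:
Depth 0: 11 constants
Depth 1: 55 new terms (running total: 66)
Depth 2: 275 new terms (running total: 341)
Depth 3: 1375 new terms (running total: 1716)
Depth 4: 6875 new terms (running total: 8591)
Depth 5: 34375 new terms (running total: 42966)
Total distinct ground terms = 42966

42966


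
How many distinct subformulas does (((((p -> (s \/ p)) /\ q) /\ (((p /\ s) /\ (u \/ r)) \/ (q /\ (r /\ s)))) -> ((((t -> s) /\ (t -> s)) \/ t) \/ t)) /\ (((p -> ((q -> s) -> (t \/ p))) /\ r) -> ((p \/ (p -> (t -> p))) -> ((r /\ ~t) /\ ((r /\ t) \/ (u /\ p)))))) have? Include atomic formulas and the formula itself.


Formula: (((((p -> (s \/ p)) /\ q) /\ (((p /\ s) /\ (u \/ r)) \/ (q /\ (r /\ s)))) -> ((((t -> s) /\ (t -> s)) \/ t) \/ t)) /\ (((p -> ((q -> s) -> (t \/ p))) /\ r) -> ((p \/ (p -> (t -> p))) -> ((r /\ ~t) /\ ((r /\ t) \/ (u /\ p))))))
Subformulas found:
  1. r
  2. p
  3. q
  4. u
  5. s
  6. t
  7. ~t
  8. (t -> s)
  9. (u /\ p)
  10. (r /\ s)
  11. (r /\ t)
  12. (q -> s)
  13. (p /\ s)
  14. (s \/ p)
  15. (t -> p)
  16. (u \/ r)
  17. (t \/ p)
  18. (r /\ ~t)
  19. (q /\ (r /\ s))
  20. (p -> (t -> p))
  21. (p -> (s \/ p))
  22. ((r /\ t) \/ (u /\ p))
  23. (p \/ (p -> (t -> p)))
  24. ((p /\ s) /\ (u \/ r))
  25. ((p -> (s \/ p)) /\ q)
  26. ((q -> s) -> (t \/ p))
  27. ((t -> s) /\ (t -> s))
  28. (((t -> s) /\ (t -> s)) \/ t)
  29. (p -> ((q -> s) -> (t \/ p)))
  30. ((((t -> s) /\ (t -> s)) \/ t) \/ t)
  31. ((p -> ((q -> s) -> (t \/ p))) /\ r)
  32. ((r /\ ~t) /\ ((r /\ t) \/ (u /\ p)))
  33. (((p /\ s) /\ (u \/ r)) \/ (q /\ (r /\ s)))
  34. ((p \/ (p -> (t -> p))) -> ((r /\ ~t) /\ ((r /\ t) \/ (u /\ p))))
  35. (((p -> (s \/ p)) /\ q) /\ (((p /\ s) /\ (u \/ r)) \/ (q /\ (r /\ s))))
  36. (((p -> ((q -> s) -> (t \/ p))) /\ r) -> ((p \/ (p -> (t -> p))) -> ((r /\ ~t) /\ ((r /\ t) \/ (u /\ p)))))
  37. ((((p -> (s \/ p)) /\ q) /\ (((p /\ s) /\ (u \/ r)) \/ (q /\ (r /\ s)))) -> ((((t -> s) /\ (t -> s)) \/ t) \/ t))
  38. (((((p -> (s \/ p)) /\ q) /\ (((p /\ s) /\ (u \/ r)) \/ (q /\ (r /\ s)))) -> ((((t -> s) /\ (t -> s)) \/ t) \/ t)) /\ (((p -> ((q -> s) -> (t \/ p))) /\ r) -> ((p \/ (p -> (t -> p))) -> ((r /\ ~t) /\ ((r /\ t) \/ (u /\ p))))))
Total distinct subformulas = 38

38


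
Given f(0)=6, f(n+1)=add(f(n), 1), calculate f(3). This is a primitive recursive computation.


f(0) = 6
f(1) = add(f(0), 1) = add(6, 1) = 7
f(2) = add(f(1), 1) = add(7, 1) = 8
f(3) = add(f(2), 1) = add(8, 1) = 9


9


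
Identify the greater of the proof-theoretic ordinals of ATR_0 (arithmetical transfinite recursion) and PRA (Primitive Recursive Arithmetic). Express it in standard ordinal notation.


Proof-theoretic ordinal of ATR_0 (arithmetical transfinite recursion): Gamma_0
Proof-theoretic ordinal of PRA (Primitive Recursive Arithmetic): omega^omega
Comparing: omega^omega < Gamma_0.
The larger ordinal is Gamma_0 (from ATR_0 (arithmetical transfinite recursion)).

Gamma_0


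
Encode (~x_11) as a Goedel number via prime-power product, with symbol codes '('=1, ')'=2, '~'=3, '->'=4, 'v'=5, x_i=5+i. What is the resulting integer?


Formula: (~x_11)
Symbol codes: [1, 3, 16, 2]
Primes: [2, 3, 5, 7]
p_1^1 = 2^1 = 2
p_2^3 = 3^3 = 27
p_3^16 = 5^16 = 152587890625
p_4^2 = 7^2 = 49
Product = 403747558593750

403747558593750


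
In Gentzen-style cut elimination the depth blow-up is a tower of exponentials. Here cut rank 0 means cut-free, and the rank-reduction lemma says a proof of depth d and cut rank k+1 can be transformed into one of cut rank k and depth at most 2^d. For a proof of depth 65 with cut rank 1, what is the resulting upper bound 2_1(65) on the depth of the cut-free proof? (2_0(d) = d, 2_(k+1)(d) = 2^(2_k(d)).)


Each rank reduction sends depth d to at most 2^d; cut rank r needs r reductions.
2_0(65) = 65
2_1(65) = 2^65 = 36893488147419103232
Cut-free depth bound = 36893488147419103232

36893488147419103232


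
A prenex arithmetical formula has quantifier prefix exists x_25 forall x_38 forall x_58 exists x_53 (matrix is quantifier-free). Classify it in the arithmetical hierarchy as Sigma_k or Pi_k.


Leading quantifier is exists, so the class is Sigma.
Number of quantifier blocks = alternations + 1 = 2 + 1 = 3.
Classification: Sigma_3

Sigma_3
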